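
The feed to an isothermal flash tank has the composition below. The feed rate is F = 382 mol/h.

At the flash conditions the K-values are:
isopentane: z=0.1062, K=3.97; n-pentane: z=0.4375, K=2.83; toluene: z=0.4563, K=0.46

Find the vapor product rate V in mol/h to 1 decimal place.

V = 297.6 mol/h

Newton–Raphson from β = 0.5:
  β = 0.5000: g = 0.20747, g' = -0.8009 → β = 0.7590
  β = 0.7590: g = 0.01449, g' = -0.7272 → β = 0.7790
  β = 0.7790: g = -0.00003, g' = -0.7308 → β = 0.7789
Converged at β = 0.7789.
Then V = β·F = 0.7789·382 = 297.6 mol/h and L = F − V = 84.4 mol/h.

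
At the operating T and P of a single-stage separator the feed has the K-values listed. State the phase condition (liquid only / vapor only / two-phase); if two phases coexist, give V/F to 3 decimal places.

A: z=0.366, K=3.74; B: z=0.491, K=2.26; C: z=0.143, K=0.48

ΣzᵢKᵢ = 2.547; Σzᵢ/Kᵢ = 0.613.
Since Σzᵢ/Kᵢ < 1 the mixture is above its dew point — single vapor phase.

vapor only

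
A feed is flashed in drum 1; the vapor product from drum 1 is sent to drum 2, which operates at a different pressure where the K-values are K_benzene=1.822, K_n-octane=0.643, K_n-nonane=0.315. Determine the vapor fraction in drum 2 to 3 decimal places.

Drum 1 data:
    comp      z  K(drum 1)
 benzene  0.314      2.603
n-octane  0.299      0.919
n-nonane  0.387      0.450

V/F (drum 2) = 0.333

Drum 1:
Rachford–Rice: g(ψ₁) = Σ zᵢ(Kᵢ−1)/(1+ψ₁(Kᵢ−1)) = 0.
Check two-phase: ΣzᵢKᵢ = 1.266 > 1 and Σzᵢ/Kᵢ = 1.306 > 1, so g(0) = 0.266 > 0 and g(1) = -0.306 < 0.
Newton–Raphson from ψ₁ = 0.35:
  ψ₁ = 0.350: g = 0.0339, g' = -0.513 → ψ₁ = 0.416
  ψ₁ = 0.416: g = 0.0008, g' = -0.489 → ψ₁ = 0.418
Converged at ψ₁ = 0.418.
Drum-1 compositions:
  benzene: x = 0.188, y = 0.489
  n-octane: x = 0.309, y = 0.284
  n-nonane: x = 0.502, y = 0.226
Drum-2 feed = drum-1 vapor: z₂ = (0.4895, 0.2844, 0.2261).
Drum 2:
Rachford–Rice: g(ψ₂) = Σ zᵢ(Kᵢ−1)/(1+ψ₂(Kᵢ−1)) = 0.
Check two-phase: ΣzᵢKᵢ = 1.146 > 1 and Σzᵢ/Kᵢ = 1.429 > 1, so g(0) = 0.146 > 0 and g(1) = -0.429 < 0.
Newton iteration, ψ₂⁰ = 0.5:
  ψ₂ = 0.500: g = -0.0740, g' = -0.465 → ψ₂ = 0.341
  ψ₂ = 0.341: g = -0.0034, g' = -0.429 → ψ₂ = 0.333
Converged at ψ₂ = 0.333.
  benzene: x = 0.384, y = 0.700
  n-octane: x = 0.323, y = 0.208
  n-nonane: x = 0.293, y = 0.092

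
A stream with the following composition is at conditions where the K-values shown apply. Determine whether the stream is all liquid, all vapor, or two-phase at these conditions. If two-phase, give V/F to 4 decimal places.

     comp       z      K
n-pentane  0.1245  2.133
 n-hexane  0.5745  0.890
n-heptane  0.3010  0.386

all liquid

ΣzᵢKᵢ = 0.8930; Σzᵢ/Kᵢ = 1.4837.
Since ΣzᵢKᵢ < 1 the mixture is below its bubble point — single liquid phase.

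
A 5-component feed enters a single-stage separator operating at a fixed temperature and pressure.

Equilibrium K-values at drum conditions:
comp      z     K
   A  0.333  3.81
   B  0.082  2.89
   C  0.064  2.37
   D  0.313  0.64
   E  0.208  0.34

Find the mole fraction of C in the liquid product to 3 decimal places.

x_C = 0.032

Iterate (Newton) starting at β = 0.5:
  β = 0.500: g = 0.1785, g' = -0.836 → β = 0.713
  β = 0.713: g = 0.0107, g' = -0.772 → β = 0.727
Converged at β = 0.727.
Compositions from xᵢ = zᵢ/(1+β(Kᵢ−1)), yᵢ = Kᵢxᵢ:
  A: x = 0.109, y = 0.417
  B: x = 0.035, y = 0.100
  C: x = 0.032, y = 0.076
  D: x = 0.424, y = 0.271
  E: x = 0.400, y = 0.136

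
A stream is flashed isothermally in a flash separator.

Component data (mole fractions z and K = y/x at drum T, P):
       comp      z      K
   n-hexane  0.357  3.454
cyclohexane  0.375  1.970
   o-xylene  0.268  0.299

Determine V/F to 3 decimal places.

Iterate (Newton) starting at V/F = 0.5:
  V/F = 0.500: g = 0.3491, g' = -0.906 → V/F = 0.885
  V/F = 0.885: g = -0.0235, g' = -1.231 → V/F = 0.866
Converged at V/F = 0.866.

V/F = 0.866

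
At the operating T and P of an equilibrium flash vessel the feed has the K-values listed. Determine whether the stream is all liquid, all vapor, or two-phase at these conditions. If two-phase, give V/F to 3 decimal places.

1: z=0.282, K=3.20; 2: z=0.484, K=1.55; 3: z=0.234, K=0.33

ΣzᵢKᵢ = 1.730; Σzᵢ/Kᵢ = 1.109.
Both exceed 1, so a two-phase solution exists.
Rachford–Rice: g(ψ) = Σ zᵢ(Kᵢ−1)/(1+ψ(Kᵢ−1)) = 0.
Newton–Raphson from ψ = 0.46:
  ψ = 0.460: g = 0.2942, g' = -0.650 → ψ = 0.913
  ψ = 0.913: g = -0.0200, g' = -0.912 → ψ = 0.891
  ψ = 0.891: g = -0.0005, g' = -0.868 → ψ = 0.890
Converged at ψ = 0.890.

two-phase, V/F = 0.890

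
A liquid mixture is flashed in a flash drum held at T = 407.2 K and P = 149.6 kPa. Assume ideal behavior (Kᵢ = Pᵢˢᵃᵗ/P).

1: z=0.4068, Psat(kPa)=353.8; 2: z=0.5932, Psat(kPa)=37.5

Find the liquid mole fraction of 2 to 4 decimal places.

Raoult's law: Kᵢ = Pᵢˢᵃᵗ/P = Pᵢˢᵃᵗ/149.6.
  K_1 = 353.8/149.6 = 2.364973, K_2 = 37.5/149.6 = 0.250668
Rachford–Rice: g(ψ) = Σ zᵢ(Kᵢ−1)/(1+ψ(Kᵢ−1)) = 0.
Check two-phase: ΣzᵢKᵢ = 1.1108 > 1 and Σzᵢ/Kᵢ = 2.5385 > 1, so g(0) = 0.1108 > 0 and g(1) = -1.5385 < 0.
Newton–Raphson from ψ = 0.42:
  ψ = 0.4200: g = -0.29571, g' = -1.0155 → ψ = 0.1288
  ψ = 0.1288: g = -0.01974, g' = -0.9563 → ψ = 0.1082
  ψ = 0.1082: g = 0.00014, g' = -0.9699 → ψ = 0.1083
Converged at ψ = 0.1083.
Compositions from xᵢ = zᵢ/(1+ψ(Kᵢ−1)), yᵢ = Kᵢxᵢ:
  1: x = 0.3544, y = 0.8382
  2: x = 0.6456, y = 0.1618

x_2 = 0.6456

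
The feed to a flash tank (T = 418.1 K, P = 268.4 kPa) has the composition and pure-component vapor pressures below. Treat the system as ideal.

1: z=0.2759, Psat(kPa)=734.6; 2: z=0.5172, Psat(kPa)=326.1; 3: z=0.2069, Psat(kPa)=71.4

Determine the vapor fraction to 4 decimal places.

ψ = 0.7009

Raoult's law: Kᵢ = Pᵢˢᵃᵗ/P = Pᵢˢᵃᵗ/268.4.
  K_1 = 734.6/268.4 = 2.736960, K_2 = 326.1/268.4 = 1.214978, K_3 = 71.4/268.4 = 0.266021
Let ψ = V/F and solve Σ zᵢ(Kᵢ−1)/(1+ψ(Kᵢ−1)) = 0.
Check two-phase: ΣzᵢKᵢ = 1.4386 > 1 and Σzᵢ/Kᵢ = 1.3043 > 1, so g(0) = 0.4386 > 0 and g(1) = -0.3043 < 0.
Newton iteration, ψ⁰ = 0.5:
  ψ = 0.5000: g = 0.11697, g' = -0.5361 → ψ = 0.7182
  ψ = 0.7182: g = -0.01161, g' = -0.6812 → ψ = 0.7012
  ψ = 0.7012: g = -0.00018, g' = -0.6604 → ψ = 0.7009
Converged at ψ = 0.7009.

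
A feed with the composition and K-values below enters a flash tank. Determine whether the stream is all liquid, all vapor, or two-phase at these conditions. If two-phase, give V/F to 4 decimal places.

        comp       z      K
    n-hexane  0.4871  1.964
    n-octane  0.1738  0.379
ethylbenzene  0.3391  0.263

two-phase, V/F = 0.1655

ΣzᵢKᵢ = 1.1117; Σzᵢ/Kᵢ = 1.9959.
Both exceed 1, so a two-phase solution exists.
Material balance + equilibrium reduce to Σ zᵢ(Kᵢ−1)/(1+ψ(Kᵢ−1)) = 0.
Iterate (Newton) starting at ψ = 0.5:
  ψ = 0.5000: g = -0.23544, g' = -0.8089 → ψ = 0.2090
  ψ = 0.2090: g = -0.02860, g' = -0.6594 → ψ = 0.1656
  ψ = 0.1656: g = -0.00003, g' = -0.6588 → ψ = 0.1655
Converged at ψ = 0.1655.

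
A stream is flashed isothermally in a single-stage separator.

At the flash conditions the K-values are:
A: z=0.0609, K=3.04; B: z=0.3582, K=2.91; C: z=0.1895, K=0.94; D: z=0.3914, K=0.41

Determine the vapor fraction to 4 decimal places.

ψ = 0.6082

Let ψ = V/F and solve Σ zᵢ(Kᵢ−1)/(1+ψ(Kᵢ−1)) = 0.
Check two-phase: ΣzᵢKᵢ = 1.5661 > 1 and Σzᵢ/Kᵢ = 1.2994 > 1, so g(0) = 0.5661 > 0 and g(1) = -0.2994 < 0.
Newton–Raphson from ψ = 0.43:
  ψ = 0.4300: g = 0.12073, g' = -0.7112 → ψ = 0.5998
  ψ = 0.5998: g = 0.00557, g' = -0.6622 → ψ = 0.6082
Converged at ψ = 0.6082.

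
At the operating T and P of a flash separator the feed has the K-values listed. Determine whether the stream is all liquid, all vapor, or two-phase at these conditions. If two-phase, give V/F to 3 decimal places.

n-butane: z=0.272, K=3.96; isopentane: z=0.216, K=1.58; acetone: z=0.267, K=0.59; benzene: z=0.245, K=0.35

two-phase, V/F = 0.567

ΣzᵢKᵢ = 1.662; Σzᵢ/Kᵢ = 1.358.
Both exceed 1, so a two-phase solution exists.
Let ψ = V/F and solve Σ zᵢ(Kᵢ−1)/(1+ψ(Kᵢ−1)) = 0.
Newton–Raphson from ψ = 0.4:
  ψ = 0.400: g = 0.1242, g' = -0.801 → ψ = 0.555
  ψ = 0.555: g = 0.0085, g' = -0.711 → ψ = 0.567
Converged at ψ = 0.567.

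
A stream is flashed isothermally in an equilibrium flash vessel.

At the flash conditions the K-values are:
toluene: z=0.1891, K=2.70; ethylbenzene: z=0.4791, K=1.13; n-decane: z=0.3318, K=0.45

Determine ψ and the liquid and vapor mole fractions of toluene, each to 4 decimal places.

Let ψ = V/F and solve Σ zᵢ(Kᵢ−1)/(1+ψ(Kᵢ−1)) = 0.
Feasibility: ΣzᵢKᵢ = 1.2013, Σzᵢ/Kᵢ = 1.2314 — both > 1, two phases present.
Newton iteration, ψ⁰ = 0.36:
  ψ = 0.3600: g = 0.03138, g' = -0.3737 → ψ = 0.4440
  ψ = 0.4440: g = 0.00064, g' = -0.3604 → ψ = 0.4457
Converged at ψ = 0.4457.
Compositions from xᵢ = zᵢ/(1+ψ(Kᵢ−1)), yᵢ = Kᵢxᵢ:
  toluene: x = 0.1076, y = 0.2905
  ethylbenzene: x = 0.4529, y = 0.5117
  n-decane: x = 0.4396, y = 0.1978

ψ = 0.4457, x_toluene = 0.1076, y_toluene = 0.2905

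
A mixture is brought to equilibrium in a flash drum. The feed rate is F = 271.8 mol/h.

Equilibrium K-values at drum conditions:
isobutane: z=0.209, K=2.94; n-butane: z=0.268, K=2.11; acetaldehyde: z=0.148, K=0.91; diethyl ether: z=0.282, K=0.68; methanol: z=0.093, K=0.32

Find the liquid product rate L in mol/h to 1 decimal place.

L = 31.2 mol/h

Material balance + equilibrium reduce to Σ zᵢ(Kᵢ−1)/(1+V/F(Kᵢ−1)) = 0.
g(0) = ΣzᵢKᵢ − 1 = 0.536 and g(1) = 1 − Σzᵢ/Kᵢ = -0.066, so a root lies in (0, 1).
Iterate (Newton) starting at V/F = 0.35:
  V/F = 0.350: g = 0.2574, g' = -0.562 → V/F = 0.808
  V/F = 0.808: g = 0.0384, g' = -0.477 → V/F = 0.888
  V/F = 0.888: g = -0.0016, g' = -0.522 → V/F = 0.885
Converged at V/F = 0.885.
Then V = V/F·F = 0.8852·271.8 = 240.6 mol/h and L = F − V = 31.2 mol/h.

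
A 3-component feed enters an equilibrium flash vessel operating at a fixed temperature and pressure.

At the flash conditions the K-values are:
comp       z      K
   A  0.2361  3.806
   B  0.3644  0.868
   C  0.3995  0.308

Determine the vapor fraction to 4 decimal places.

ψ = 0.2558

Let ψ = V/F and solve Σ zᵢ(Kᵢ−1)/(1+ψ(Kᵢ−1)) = 0.
Feasibility: ΣzᵢKᵢ = 1.3379, Σzᵢ/Kᵢ = 1.7789 — both > 1, two phases present.
Iterate (Newton) starting at ψ = 0.5:
  ψ = 0.5000: g = -0.19852, g' = -0.7765 → ψ = 0.2443
  ψ = 0.2443: g = 0.01062, g' = -0.9381 → ψ = 0.2557
  ψ = 0.2557: g = 0.00011, g' = -0.9195 → ψ = 0.2558
Converged at ψ = 0.2558.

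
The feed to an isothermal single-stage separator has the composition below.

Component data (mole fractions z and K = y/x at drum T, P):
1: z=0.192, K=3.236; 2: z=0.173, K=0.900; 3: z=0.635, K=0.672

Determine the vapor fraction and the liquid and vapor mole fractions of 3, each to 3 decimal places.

ψ = 0.319, x_3 = 0.709, y_3 = 0.477

Let ψ = V/F and solve Σ zᵢ(Kᵢ−1)/(1+ψ(Kᵢ−1)) = 0.
g(0) = ΣzᵢKᵢ − 1 = 0.204 and g(1) = 1 − Σzᵢ/Kᵢ = -0.196, so a root lies in (0, 1).
Newton iteration, ψ⁰ = 0.5:
  ψ = 0.500: g = -0.0647, g' = -0.314 → ψ = 0.294
  ψ = 0.294: g = 0.0108, g' = -0.435 → ψ = 0.319
Converged at ψ = 0.319.
Compositions from xᵢ = zᵢ/(1+ψ(Kᵢ−1)), yᵢ = Kᵢxᵢ:
  1: x = 0.112, y = 0.363
  2: x = 0.179, y = 0.161
  3: x = 0.709, y = 0.477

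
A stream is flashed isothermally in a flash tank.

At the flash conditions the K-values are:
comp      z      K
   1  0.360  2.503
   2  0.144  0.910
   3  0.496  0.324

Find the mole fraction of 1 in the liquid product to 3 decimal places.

x_1 = 0.271

Material balance + equilibrium reduce to Σ zᵢ(Kᵢ−1)/(1+ψ(Kᵢ−1)) = 0.
Feasibility: ΣzᵢKᵢ = 1.193, Σzᵢ/Kᵢ = 1.833 — both > 1, two phases present.
Iterate (Newton) starting at ψ = 0.5:
  ψ = 0.500: g = -0.2111, g' = -0.784 → ψ = 0.231
  ψ = 0.231: g = -0.0086, g' = -0.768 → ψ = 0.219
Converged at ψ = 0.219.
Compositions from xᵢ = zᵢ/(1+ψ(Kᵢ−1)), yᵢ = Kᵢxᵢ:
  1: x = 0.271, y = 0.678
  2: x = 0.147, y = 0.134
  3: x = 0.582, y = 0.189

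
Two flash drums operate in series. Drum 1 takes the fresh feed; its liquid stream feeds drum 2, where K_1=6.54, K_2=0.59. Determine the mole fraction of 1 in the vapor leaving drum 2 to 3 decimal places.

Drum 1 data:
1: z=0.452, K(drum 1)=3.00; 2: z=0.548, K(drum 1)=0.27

Drum 1:
Rachford–Rice: g(ψ₁) = Σ zᵢ(Kᵢ−1)/(1+ψ₁(Kᵢ−1)) = 0.
Feasibility: ΣzᵢKᵢ = 1.504, Σzᵢ/Kᵢ = 2.180 — both > 1, two phases present.
Newton–Raphson from ψ₁ = 0.45:
  ψ₁ = 0.450: g = -0.1200, g' = -1.148 → ψ₁ = 0.346
  ψ₁ = 0.346: g = -0.0004, g' = -1.154 → ψ₁ = 0.345
Converged at ψ₁ = 0.345.
Drum-1 compositions:
  1: x = 0.267, y = 0.802
  2: x = 0.733, y = 0.198
Drum-2 feed = drum-1 liquid: z₂ = (0.2674, 0.7326).
Drum 2:
Let ψ₂ = V/F and solve Σ zᵢ(Kᵢ−1)/(1+ψ₂(Kᵢ−1)) = 0.
Feasibility: ΣzᵢKᵢ = 2.181, Σzᵢ/Kᵢ = 1.283 — both > 1, two phases present.
Iterate (Newton) starting at ψ₂ = 0.5:
  ψ₂ = 0.500: g = 0.0151, g' = -0.772 → ψ₂ = 0.520
Converged at ψ₂ = 0.520.
  1: x = 0.069, y = 0.451
  2: x = 0.931, y = 0.549

y_1 (drum 2) = 0.451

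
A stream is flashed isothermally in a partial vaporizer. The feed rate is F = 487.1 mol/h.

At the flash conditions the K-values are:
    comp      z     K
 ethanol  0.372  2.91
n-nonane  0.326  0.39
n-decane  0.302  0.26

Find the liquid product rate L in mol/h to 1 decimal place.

L = 378.3 mol/h

Material balance + equilibrium reduce to Σ zᵢ(Kᵢ−1)/(1+ψ(Kᵢ−1)) = 0.
Feasibility: ΣzᵢKᵢ = 1.288, Σzᵢ/Kᵢ = 2.125 — both > 1, two phases present.
Newton–Raphson from ψ = 0.5:
  ψ = 0.500: g = -0.2774, g' = -1.023 → ψ = 0.229
  ψ = 0.229: g = -0.0057, g' = -1.061 → ψ = 0.223
Converged at ψ = 0.223.
Then V = ψ·F = 0.2234·487.1 = 108.8 mol/h and L = F − V = 378.3 mol/h.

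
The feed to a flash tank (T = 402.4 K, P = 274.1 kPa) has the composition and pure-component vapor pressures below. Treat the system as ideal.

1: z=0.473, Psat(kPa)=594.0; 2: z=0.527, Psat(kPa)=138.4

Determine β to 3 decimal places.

β = 0.504

Raoult's law: Kᵢ = Pᵢˢᵃᵗ/P = Pᵢˢᵃᵗ/274.1.
  K_1 = 594.0/274.1 = 2.16709, K_2 = 138.4/274.1 = 0.50493
Rachford–Rice: g(β) = Σ zᵢ(Kᵢ−1)/(1+β(Kᵢ−1)) = 0.
Feasibility: ΣzᵢKᵢ = 1.291, Σzᵢ/Kᵢ = 1.262 — both > 1, two phases present.
Iterate (Newton) starting at β = 0.5:
  β = 0.500: g = 0.0019, g' = -0.485 → β = 0.504
Converged at β = 0.504.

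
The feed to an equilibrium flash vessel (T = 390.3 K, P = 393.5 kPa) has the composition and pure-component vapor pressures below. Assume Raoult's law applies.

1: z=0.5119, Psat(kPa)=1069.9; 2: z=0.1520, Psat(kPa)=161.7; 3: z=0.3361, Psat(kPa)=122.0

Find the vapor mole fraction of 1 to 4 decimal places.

Raoult's law: Kᵢ = Pᵢˢᵃᵗ/P = Pᵢˢᵃᵗ/393.5.
  K_1 = 1069.9/393.5 = 2.718933, K_2 = 161.7/393.5 = 0.410928, K_3 = 122.0/393.5 = 0.310038
Newton–Raphson from ψ = 0.5:
  ψ = 0.5000: g = -0.00774, g' = -0.9163 → ψ = 0.4916
Converged at ψ = 0.4915.
Compositions from xᵢ = zᵢ/(1+ψ(Kᵢ−1)), yᵢ = Kᵢxᵢ:
  1: x = 0.2775, y = 0.7544
  2: x = 0.2140, y = 0.0879
  3: x = 0.5086, y = 0.1577

y_1 = 0.7544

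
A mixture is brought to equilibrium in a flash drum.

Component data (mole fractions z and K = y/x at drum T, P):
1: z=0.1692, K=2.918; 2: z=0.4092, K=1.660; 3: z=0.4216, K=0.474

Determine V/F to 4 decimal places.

V/F = 0.6426

Rachford–Rice: g(V/F) = Σ zᵢ(Kᵢ−1)/(1+V/F(Kᵢ−1)) = 0.
g(0) = ΣzᵢKᵢ − 1 = 0.3728 and g(1) = 1 − Σzᵢ/Kᵢ = -0.1939, so a root lies in (0, 1).
Iterate (Newton) starting at V/F = 0.5:
  V/F = 0.5000: g = 0.06782, g' = -0.4777 → V/F = 0.6420
  V/F = 0.6420: g = 0.00031, g' = -0.4789 → V/F = 0.6426
Converged at V/F = 0.6426.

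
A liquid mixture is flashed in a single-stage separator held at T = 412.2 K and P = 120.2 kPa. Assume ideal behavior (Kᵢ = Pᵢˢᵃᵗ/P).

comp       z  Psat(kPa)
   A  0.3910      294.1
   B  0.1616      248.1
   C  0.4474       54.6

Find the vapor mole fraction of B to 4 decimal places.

y_B = 0.1942

Raoult's law: Kᵢ = Pᵢˢᵃᵗ/P = Pᵢˢᵃᵗ/120.2.
  K_A = 294.1/120.2 = 2.446755, K_B = 248.1/120.2 = 2.064060, K_C = 54.6/120.2 = 0.454243
Let ψ = V/F and solve Σ zᵢ(Kᵢ−1)/(1+ψ(Kᵢ−1)) = 0.
Check two-phase: ΣzᵢKᵢ = 1.4935 > 1 and Σzᵢ/Kᵢ = 1.2230 > 1, so g(0) = 0.4935 > 0 and g(1) = -0.2230 < 0.
Iterate (Newton) starting at ψ = 0.5:
  ψ = 0.5000: g = 0.10467, g' = -0.6056 → ψ = 0.6729
  ψ = 0.6729: g = 0.00099, g' = -0.6051 → ψ = 0.6745
Converged at ψ = 0.6745.
Compositions from xᵢ = zᵢ/(1+ψ(Kᵢ−1)), yᵢ = Kᵢxᵢ:
  A: x = 0.1979, y = 0.4842
  B: x = 0.0941, y = 0.1942
  C: x = 0.7080, y = 0.3216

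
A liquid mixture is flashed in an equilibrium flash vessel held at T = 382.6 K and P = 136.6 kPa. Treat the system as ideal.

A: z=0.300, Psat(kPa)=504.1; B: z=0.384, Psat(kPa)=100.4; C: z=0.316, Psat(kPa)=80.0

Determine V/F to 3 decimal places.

V/F = 0.630

Raoult's law: Kᵢ = Pᵢˢᵃᵗ/P = Pᵢˢᵃᵗ/136.6.
  K_A = 504.1/136.6 = 3.69034, K_B = 100.4/136.6 = 0.73499, K_C = 80.0/136.6 = 0.58565
Material balance + equilibrium reduce to Σ zᵢ(Kᵢ−1)/(1+V/F(Kᵢ−1)) = 0.
Check two-phase: ΣzᵢKᵢ = 1.574 > 1 and Σzᵢ/Kᵢ = 1.143 > 1, so g(0) = 0.574 > 0 and g(1) = -0.143 < 0.
Newton–Raphson from V/F = 0.5:
  V/F = 0.500: g = 0.0617, g' = -0.517 → V/F = 0.619
  V/F = 0.619: g = 0.0048, g' = -0.442 → V/F = 0.630
Converged at V/F = 0.630.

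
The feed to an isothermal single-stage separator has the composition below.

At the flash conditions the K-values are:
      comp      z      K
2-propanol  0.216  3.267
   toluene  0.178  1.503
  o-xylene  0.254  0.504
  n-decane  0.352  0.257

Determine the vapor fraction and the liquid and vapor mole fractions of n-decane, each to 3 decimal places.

Let ψ = V/F and solve Σ zᵢ(Kᵢ−1)/(1+ψ(Kᵢ−1)) = 0.
g(0) = ΣzᵢKᵢ − 1 = 0.192 and g(1) = 1 − Σzᵢ/Kᵢ = -1.058, so a root lies in (0, 1).
Iterate (Newton) starting at ψ = 0.5:
  ψ = 0.500: g = -0.2826, g' = -0.875 → ψ = 0.177
  ψ = 0.177: g = -0.0076, g' = -0.936 → ψ = 0.169
Converged at ψ = 0.169.
Compositions from xᵢ = zᵢ/(1+ψ(Kᵢ−1)), yᵢ = Kᵢxᵢ:
  2-propanol: x = 0.156, y = 0.510
  toluene: x = 0.164, y = 0.247
  o-xylene: x = 0.277, y = 0.140
  n-decane: x = 0.403, y = 0.103

ψ = 0.169, x_n-decane = 0.403, y_n-decane = 0.103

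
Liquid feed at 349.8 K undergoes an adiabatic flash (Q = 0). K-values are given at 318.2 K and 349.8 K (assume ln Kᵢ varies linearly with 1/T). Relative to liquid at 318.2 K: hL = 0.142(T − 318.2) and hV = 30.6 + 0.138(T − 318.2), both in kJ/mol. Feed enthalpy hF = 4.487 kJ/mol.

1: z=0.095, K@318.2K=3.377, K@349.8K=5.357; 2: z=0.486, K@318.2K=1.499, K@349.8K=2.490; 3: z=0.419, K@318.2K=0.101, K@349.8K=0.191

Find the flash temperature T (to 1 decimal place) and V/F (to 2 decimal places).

Adiabatic flash: solve Rachford–Rice at each trial T, then check hF = ψ·hV(T) + (1−ψ)·hL(T).
  T = 318.2 K: K = (3.377, 1.499, 0.101), RR gives ψ = 0.099, H_out = 3.044 kJ/mol
  T = 349.8 K: K = (5.357, 2.490, 0.191), RR gives ψ = 0.481, H_out = 19.160 kJ/mol
  T = 334.0 K: K = (4.300, 1.955, 0.141), RR gives ψ = 0.331, H_out = 12.342 kJ/mol
  T = 326.1 K: K = (3.822, 1.718, 0.120), RR gives ψ = 0.229, H_out = 8.136 kJ/mol
  T = 322.1 K: K = (3.592, 1.605, 0.110), RR gives ψ = 0.168, H_out = 5.685 kJ/mol
  T = 320.1 K: K = (3.481, 1.550, 0.105), RR gives ψ = 0.134, H_out = 4.363 kJ/mol
Linear interpolation between T = 320.1 (H_out = 4.363) and T = 322.1 (H_out = 5.685) on hF = 4.487 gives T ≈ 320.3 K, at which ψ = 0.14.

T = 320.3 K, V/F = 0.14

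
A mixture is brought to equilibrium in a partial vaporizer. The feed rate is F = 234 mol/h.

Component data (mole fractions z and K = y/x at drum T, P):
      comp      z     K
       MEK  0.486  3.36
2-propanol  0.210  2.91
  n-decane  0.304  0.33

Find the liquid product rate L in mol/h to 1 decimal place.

L = 23.1 mol/h

Let β = V/F and solve Σ zᵢ(Kᵢ−1)/(1+β(Kᵢ−1)) = 0.
Feasibility: ΣzᵢKᵢ = 2.344, Σzᵢ/Kᵢ = 1.138 — both > 1, two phases present.
Newton iteration, β⁰ = 0.5:
  β = 0.500: g = 0.4250, g' = -1.079 → β = 0.894
  β = 0.894: g = 0.0090, g' = -1.233 → β = 0.901
Converged at β = 0.901.
Then V = β·F = 0.9013·234 = 210.9 mol/h and L = F − V = 23.1 mol/h.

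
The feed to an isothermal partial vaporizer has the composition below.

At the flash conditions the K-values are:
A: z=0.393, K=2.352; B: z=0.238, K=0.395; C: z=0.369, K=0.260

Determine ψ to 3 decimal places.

Newton–Raphson from ψ = 0.5:
  ψ = 0.500: g = -0.3228, g' = -0.944 → ψ = 0.158
  ψ = 0.158: g = -0.0306, g' = -0.853 → ψ = 0.122
  ψ = 0.122: g = 0.0004, g' = -0.875 → ψ = 0.123
Converged at ψ = 0.123.

ψ = 0.123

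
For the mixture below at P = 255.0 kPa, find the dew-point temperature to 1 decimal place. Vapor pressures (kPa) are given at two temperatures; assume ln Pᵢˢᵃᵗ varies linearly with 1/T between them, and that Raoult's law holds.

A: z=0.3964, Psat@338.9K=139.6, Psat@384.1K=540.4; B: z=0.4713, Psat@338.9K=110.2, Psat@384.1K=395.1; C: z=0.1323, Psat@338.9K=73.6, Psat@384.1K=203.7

Dew-point temperature: Σzᵢ·P/Pᵢˢᵃᵗ(T) = 1. Interpolate ln Pᵢˢᵃᵗ = aᵢ + bᵢ/T.
  T = 338.9 K: ΣzᵢP/Pᵢˢᵃᵗ = 2.2730
  T = 384.1 K: ΣzᵢP/Pᵢˢᵃᵗ = 0.6568
  T = 361.5 K: ΣzᵢP/Pᵢˢᵃᵗ = 1.1731
  T = 372.8 K: ΣzᵢP/Pᵢˢᵃᵗ = 0.8697
  T = 367.1 K: ΣzᵢP/Pᵢˢᵃᵗ = 1.0090
  T = 370.0 K: ΣzᵢP/Pᵢˢᵃᵗ = 0.9350
  T = 368.6 K: ΣzᵢP/Pᵢˢᵃᵗ = 0.9699
Interpolating between 367.1 K and 368.6 K gives T ≈ 367.4 K.

T = 367.4 K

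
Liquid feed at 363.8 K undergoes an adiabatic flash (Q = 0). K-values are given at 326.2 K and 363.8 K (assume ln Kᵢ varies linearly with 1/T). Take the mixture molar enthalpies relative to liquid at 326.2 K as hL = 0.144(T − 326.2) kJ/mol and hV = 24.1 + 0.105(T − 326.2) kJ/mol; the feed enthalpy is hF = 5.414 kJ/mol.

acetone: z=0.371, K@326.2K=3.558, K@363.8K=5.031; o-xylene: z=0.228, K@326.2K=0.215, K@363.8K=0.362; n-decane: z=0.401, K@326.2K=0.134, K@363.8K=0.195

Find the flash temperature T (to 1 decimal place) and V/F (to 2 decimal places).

T = 328.9 K, V/F = 0.21

Adiabatic flash: solve Rachford–Rice at each trial T, then check hF = ψ·hV(T) + (1−ψ)·hL(T).
  T = 326.2 K: K = (3.558, 0.215, 0.134), RR gives ψ = 0.197, H_out = 4.756 kJ/mol
  T = 363.8 K: K = (5.031, 0.362, 0.195), RR gives ψ = 0.340, H_out = 13.119 kJ/mol
  T = 345.0 K: K = (4.271, 0.283, 0.163), RR gives ψ = 0.275, H_out = 9.126 kJ/mol
  T = 335.6 K: K = (3.908, 0.248, 0.148), RR gives ψ = 0.238, H_out = 7.006 kJ/mol
  T = 330.9 K: K = (3.731, 0.231, 0.141), RR gives ψ = 0.218, H_out = 5.901 kJ/mol
  T = 328.5 K: K = (3.642, 0.223, 0.137), RR gives ψ = 0.208, H_out = 5.322 kJ/mol
Linear interpolation between T = 328.5 (H_out = 5.322) and T = 330.9 (H_out = 5.901) on hF = 5.414 gives T ≈ 328.9 K, at which ψ = 0.21.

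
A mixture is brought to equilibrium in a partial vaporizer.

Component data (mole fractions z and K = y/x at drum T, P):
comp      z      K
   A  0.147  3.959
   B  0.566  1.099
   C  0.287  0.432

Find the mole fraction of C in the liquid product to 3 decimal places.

Material balance + equilibrium reduce to Σ zᵢ(Kᵢ−1)/(1+β(Kᵢ−1)) = 0.
Feasibility: ΣzᵢKᵢ = 1.328, Σzᵢ/Kᵢ = 1.216 — both > 1, two phases present.
Newton–Raphson from β = 0.5:
  β = 0.500: g = 0.0011, g' = -0.395 → β = 0.503
Converged at β = 0.503.
Compositions from xᵢ = zᵢ/(1+β(Kᵢ−1)), yᵢ = Kᵢxᵢ:
  A: x = 0.059, y = 0.234
  B: x = 0.539, y = 0.593
  C: x = 0.402, y = 0.174

x_C = 0.402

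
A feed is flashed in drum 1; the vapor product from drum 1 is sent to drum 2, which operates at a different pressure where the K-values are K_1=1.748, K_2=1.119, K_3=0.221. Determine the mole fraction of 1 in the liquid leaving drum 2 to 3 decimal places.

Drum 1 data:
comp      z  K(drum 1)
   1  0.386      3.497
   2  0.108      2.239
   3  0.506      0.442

x_1 (drum 2) = 0.434

Drum 1:
Let ψ₁ = V/F and solve Σ zᵢ(Kᵢ−1)/(1+ψ₁(Kᵢ−1)) = 0.
Check two-phase: ΣzᵢKᵢ = 1.815 > 1 and Σzᵢ/Kᵢ = 1.303 > 1, so g(0) = 0.815 > 0 and g(1) = -0.303 < 0.
Iterate (Newton) starting at ψ₁ = 0.68:
  ψ₁ = 0.680: g = -0.0251, g' = -0.789 → ψ₁ = 0.648
Converged at ψ₁ = 0.648.
Drum-1 compositions:
  1: x = 0.147, y = 0.516
  2: x = 0.060, y = 0.134
  3: x = 0.793, y = 0.350
Drum-2 feed = drum-1 vapor: z₂ = (0.5155, 0.1341, 0.3504).
Drum 2:
Newton iteration, ψ₂⁰ = 0.6:
  ψ₂ = 0.600: g = -0.2314, g' = -0.889 → ψ₂ = 0.340
  ψ₂ = 0.340: g = -0.0483, g' = -0.578 → ψ₂ = 0.256
  ψ₂ = 0.256: g = -0.0019, g' = -0.537 → ψ₂ = 0.253
Converged at ψ₂ = 0.253.
  1: x = 0.434, y = 0.758
  2: x = 0.130, y = 0.146
  3: x = 0.436, y = 0.096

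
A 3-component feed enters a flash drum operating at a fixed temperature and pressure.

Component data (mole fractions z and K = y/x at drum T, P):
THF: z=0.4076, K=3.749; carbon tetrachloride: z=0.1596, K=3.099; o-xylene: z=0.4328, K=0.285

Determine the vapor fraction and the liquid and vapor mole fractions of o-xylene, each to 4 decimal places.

ψ = 0.6232, x_o-xylene = 0.7806, y_o-xylene = 0.2225

Rachford–Rice: g(ψ) = Σ zᵢ(Kᵢ−1)/(1+ψ(Kᵢ−1)) = 0.
Check two-phase: ΣzᵢKᵢ = 2.1460 > 1 and Σzᵢ/Kᵢ = 1.6788 > 1, so g(0) = 1.1460 > 0 and g(1) = -0.6788 < 0.
Newton–Raphson from ψ = 0.5:
  ψ = 0.5000: g = 0.15370, g' = -1.2497 → ψ = 0.6230
  ψ = 0.6230: g = 0.00022, g' = -1.2701 → ψ = 0.6232
Converged at ψ = 0.6232.
Compositions from xᵢ = zᵢ/(1+ψ(Kᵢ−1)), yᵢ = Kᵢxᵢ:
  THF: x = 0.1502, y = 0.5632
  carbon tetrachloride: x = 0.0691, y = 0.2143
  o-xylene: x = 0.7806, y = 0.2225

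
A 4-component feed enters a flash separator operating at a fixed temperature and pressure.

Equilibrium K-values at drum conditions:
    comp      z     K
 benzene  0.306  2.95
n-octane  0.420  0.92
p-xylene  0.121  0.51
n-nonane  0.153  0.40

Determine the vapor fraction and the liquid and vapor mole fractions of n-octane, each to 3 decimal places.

ψ = 0.628, x_n-octane = 0.442, y_n-octane = 0.407

Newton iteration, ψ⁰ = 0.62:
  ψ = 0.620: g = 0.0034, g' = -0.441 → ψ = 0.628
Converged at ψ = 0.628.
Compositions from xᵢ = zᵢ/(1+ψ(Kᵢ−1)), yᵢ = Kᵢxᵢ:
  benzene: x = 0.138, y = 0.406
  n-octane: x = 0.442, y = 0.407
  p-xylene: x = 0.175, y = 0.089
  n-nonane: x = 0.245, y = 0.098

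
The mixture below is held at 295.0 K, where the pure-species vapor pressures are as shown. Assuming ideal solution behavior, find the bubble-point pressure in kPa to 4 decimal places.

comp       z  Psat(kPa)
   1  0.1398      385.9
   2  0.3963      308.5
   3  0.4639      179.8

Pbub = 259.6166 kPa

At the bubble point ψ → 0, so ΣzᵢKᵢ = 1 with Kᵢ = Pᵢˢᵃᵗ/P ⇒ P = ΣzᵢPᵢˢᵃᵗ.
P = 0.1398·385.9 + 0.3963·308.5 + 0.4639·179.8 = 259.6166 kPa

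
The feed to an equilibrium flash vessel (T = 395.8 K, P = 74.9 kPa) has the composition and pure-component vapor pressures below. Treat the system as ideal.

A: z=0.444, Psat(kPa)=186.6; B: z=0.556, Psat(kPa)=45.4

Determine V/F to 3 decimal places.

Raoult's law: Kᵢ = Pᵢˢᵃᵗ/P = Pᵢˢᵃᵗ/74.9.
  K_A = 186.6/74.9 = 2.49132, K_B = 45.4/74.9 = 0.60614
Material balance + equilibrium reduce to Σ zᵢ(Kᵢ−1)/(1+V/F(Kᵢ−1)) = 0.
Check two-phase: ΣzᵢKᵢ = 1.443 > 1 and Σzᵢ/Kᵢ = 1.095 > 1, so g(0) = 0.443 > 0 and g(1) = -0.095 < 0.
Binary case is linear: z₁(K₁−1)(1+V/F(K₂−1)) + z₂(K₂−1)(1+V/F(K₁−1)) = 0
⇒ V/F = [z₁(K₁−1)+z₂(K₂−1)] / [−(K₁−1)(K₂−1)] = 0.4432/0.5874 = 0.754

V/F = 0.754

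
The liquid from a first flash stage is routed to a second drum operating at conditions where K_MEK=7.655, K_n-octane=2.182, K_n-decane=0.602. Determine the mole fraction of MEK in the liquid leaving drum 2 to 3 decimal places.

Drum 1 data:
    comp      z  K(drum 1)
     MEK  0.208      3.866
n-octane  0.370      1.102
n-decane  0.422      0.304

x_MEK (drum 2) = 0.017

Drum 1:
Rachford–Rice: g(ψ₁) = Σ zᵢ(Kᵢ−1)/(1+ψ₁(Kᵢ−1)) = 0.
g(0) = ΣzᵢKᵢ − 1 = 0.340 and g(1) = 1 − Σzᵢ/Kᵢ = -0.778, so a root lies in (0, 1).
Newton–Raphson from ψ₁ = 0.61:
  ψ₁ = 0.610: g = -0.2580, g' = -0.847 → ψ₁ = 0.305
  ψ₁ = 0.305: g = -0.0185, g' = -0.819 → ψ₁ = 0.283
Converged at ψ₁ = 0.283.
Drum-1 compositions:
  MEK: x = 0.115, y = 0.444
  n-octane: x = 0.360, y = 0.396
  n-decane: x = 0.526, y = 0.160
Drum-2 feed = drum-1 liquid: z₂ = (0.1148, 0.3596, 0.5256).
Drum 2:
Material balance + equilibrium reduce to Σ zᵢ(Kᵢ−1)/(1+ψ₂(Kᵢ−1)) = 0.
Check two-phase: ΣzᵢKᵢ = 1.980 > 1 and Σzᵢ/Kᵢ = 1.053 > 1, so g(0) = 0.980 > 0 and g(1) = -0.053 < 0.
Iterate (Newton) starting at ψ₂ = 0.5:
  ψ₂ = 0.500: g = 0.1826, g' = -0.600 → ψ₂ = 0.804
  ψ₂ = 0.804: g = 0.0305, g' = -0.438 → ψ₂ = 0.874
  ψ₂ = 0.874: g = 0.0004, g' = -0.427 → ψ₂ = 0.875
Converged at ψ₂ = 0.875.
  MEK: x = 0.017, y = 0.129
  n-octane: x = 0.177, y = 0.386
  n-decane: x = 0.806, y = 0.485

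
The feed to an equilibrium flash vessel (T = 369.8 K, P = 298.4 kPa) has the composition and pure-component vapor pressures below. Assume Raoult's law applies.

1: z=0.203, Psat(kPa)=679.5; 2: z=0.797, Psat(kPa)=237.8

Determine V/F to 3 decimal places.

V/F = 0.376

Raoult's law: Kᵢ = Pᵢˢᵃᵗ/P = Pᵢˢᵃᵗ/298.4.
  K_1 = 679.5/298.4 = 2.27714, K_2 = 237.8/298.4 = 0.79692
Rachford–Rice: g(V/F) = Σ zᵢ(Kᵢ−1)/(1+V/F(Kᵢ−1)) = 0.
Feasibility: ΣzᵢKᵢ = 1.097, Σzᵢ/Kᵢ = 1.089 — both > 1, two phases present.
Binary case is linear: z₁(K₁−1)(1+V/F(K₂−1)) + z₂(K₂−1)(1+V/F(K₁−1)) = 0
⇒ V/F = [z₁(K₁−1)+z₂(K₂−1)] / [−(K₁−1)(K₂−1)] = 0.0974/0.2594 = 0.376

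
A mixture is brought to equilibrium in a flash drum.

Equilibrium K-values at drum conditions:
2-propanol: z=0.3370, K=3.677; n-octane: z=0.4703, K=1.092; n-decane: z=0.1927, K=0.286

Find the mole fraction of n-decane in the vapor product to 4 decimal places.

y_n-decane = 0.1303

Newton iteration, V/F⁰ = 0.54:
  V/F = 0.5400: g = 0.18619, g' = -0.6676 → V/F = 0.8189
  V/F = 0.8189: g = -0.00843, g' = -0.8100 → V/F = 0.8085
  V/F = 0.8085: g = -0.00008, g' = -0.7943 → V/F = 0.8084
Converged at V/F = 0.8084.
Compositions from xᵢ = zᵢ/(1+V/F(Kᵢ−1)), yᵢ = Kᵢxᵢ:
  2-propanol: x = 0.1065, y = 0.3916
  n-octane: x = 0.4377, y = 0.4780
  n-decane: x = 0.4557, y = 0.1303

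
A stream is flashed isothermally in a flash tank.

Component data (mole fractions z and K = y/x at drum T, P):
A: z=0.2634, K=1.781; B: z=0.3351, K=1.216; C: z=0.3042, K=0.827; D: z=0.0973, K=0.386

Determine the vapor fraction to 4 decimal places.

Newton iteration, ψ⁰ = 0.32:
  ψ = 0.3200: g = 0.10222, g' = -0.1835 → ψ = 0.8770
  ψ = 0.8770: g = -0.00853, g' = -0.2525 → ψ = 0.8432
  ψ = 0.8432: g = -0.00022, g' = -0.2398 → ψ = 0.8423
Converged at ψ = 0.8423.

ψ = 0.8423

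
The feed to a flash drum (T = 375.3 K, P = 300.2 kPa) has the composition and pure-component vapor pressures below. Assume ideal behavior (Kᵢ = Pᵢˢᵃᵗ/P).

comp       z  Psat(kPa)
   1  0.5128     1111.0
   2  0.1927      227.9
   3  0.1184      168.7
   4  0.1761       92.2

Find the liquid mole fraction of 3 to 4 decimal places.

x_3 = 0.1861

Raoult's law: Kᵢ = Pᵢˢᵃᵗ/P = Pᵢˢᵃᵗ/300.2.
  K_1 = 1111.0/300.2 = 3.700866, K_2 = 227.9/300.2 = 0.759161, K_3 = 168.7/300.2 = 0.561959, K_4 = 92.2/300.2 = 0.307129
Rachford–Rice: g(ψ) = Σ zᵢ(Kᵢ−1)/(1+ψ(Kᵢ−1)) = 0.
Check two-phase: ΣzᵢKᵢ = 2.1647 > 1 and Σzᵢ/Kᵢ = 1.1765 > 1, so g(0) = 1.1647 > 0 and g(1) = -0.1765 < 0.
Newton iteration, ψ⁰ = 0.33:
  ψ = 0.3300: g = 0.46308, g' = -1.2321 → ψ = 0.7058
  ψ = 0.7058: g = 0.10674, g' = -0.8305 → ψ = 0.8344
  ψ = 0.8344: g = -0.00334, g' = -0.9023 → ψ = 0.8307
Converged at ψ = 0.8307.
Compositions from xᵢ = zᵢ/(1+ψ(Kᵢ−1)), yᵢ = Kᵢxᵢ:
  1: x = 0.1581, y = 0.5851
  2: x = 0.2409, y = 0.1829
  3: x = 0.1861, y = 0.1046
  4: x = 0.4149, y = 0.1274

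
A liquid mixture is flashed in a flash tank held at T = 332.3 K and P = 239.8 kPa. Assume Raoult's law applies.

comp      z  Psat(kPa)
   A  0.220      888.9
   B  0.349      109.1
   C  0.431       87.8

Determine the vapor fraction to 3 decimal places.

ψ = 0.082

Raoult's law: Kᵢ = Pᵢˢᵃᵗ/P = Pᵢˢᵃᵗ/239.8.
  K_A = 888.9/239.8 = 3.70684, K_B = 109.1/239.8 = 0.45496, K_C = 87.8/239.8 = 0.36614
Rachford–Rice: g(ψ) = Σ zᵢ(Kᵢ−1)/(1+ψ(Kᵢ−1)) = 0.
g(0) = ΣzᵢKᵢ − 1 = 0.132 and g(1) = 1 − Σzᵢ/Kᵢ = -1.004, so a root lies in (0, 1).
Newton–Raphson from ψ = 0.53:
  ψ = 0.530: g = -0.4343, g' = -0.870 → ψ = 0.031
  ψ = 0.031: g = 0.0779, g' = -1.662 → ψ = 0.077
  ψ = 0.077: g = 0.0064, g' = -1.406 → ψ = 0.082
Converged at ψ = 0.082.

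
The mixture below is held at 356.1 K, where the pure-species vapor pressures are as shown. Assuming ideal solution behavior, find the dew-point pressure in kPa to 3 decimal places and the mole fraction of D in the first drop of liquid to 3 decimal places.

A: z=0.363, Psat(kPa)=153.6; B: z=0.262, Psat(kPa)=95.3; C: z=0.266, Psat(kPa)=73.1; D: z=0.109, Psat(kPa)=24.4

At the dew point ψ → 1, so Σzᵢ/Kᵢ = 1 with Kᵢ = Pᵢˢᵃᵗ/P ⇒ 1/P = Σzᵢ/Pᵢˢᵃᵗ.
1/P = 0.363/153.6 + 0.262/95.3 + 0.266/73.1 + 0.109/24.4 = 0.013219 ⇒ P = 75.651 kPa
xᵢ = zᵢP/Pᵢˢᵃᵗ ⇒ x_D = 0.109·75.651/24.4 = 0.338

Pdew = 75.651 kPa, x_D = 0.338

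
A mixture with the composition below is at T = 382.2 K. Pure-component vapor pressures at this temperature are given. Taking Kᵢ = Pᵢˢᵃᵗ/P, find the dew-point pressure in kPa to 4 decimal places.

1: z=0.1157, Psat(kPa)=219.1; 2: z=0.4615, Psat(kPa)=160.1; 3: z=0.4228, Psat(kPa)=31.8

At the dew point ψ → 1, so Σzᵢ/Kᵢ = 1 with Kᵢ = Pᵢˢᵃᵗ/P ⇒ 1/P = Σzᵢ/Pᵢˢᵃᵗ.
1/P = 0.1157/219.1 + 0.4615/160.1 + 0.4228/31.8 = 0.0167062 ⇒ P = 59.8579 kPa

Pdew = 59.8579 kPa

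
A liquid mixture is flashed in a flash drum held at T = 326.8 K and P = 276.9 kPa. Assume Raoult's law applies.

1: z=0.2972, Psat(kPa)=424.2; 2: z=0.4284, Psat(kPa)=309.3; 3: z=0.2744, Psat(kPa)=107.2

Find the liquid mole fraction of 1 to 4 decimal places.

Raoult's law: Kᵢ = Pᵢˢᵃᵗ/P = Pᵢˢᵃᵗ/276.9.
  K_1 = 424.2/276.9 = 1.531961, K_2 = 309.3/276.9 = 1.117010, K_3 = 107.2/276.9 = 0.387143
Material balance + equilibrium reduce to Σ zᵢ(Kᵢ−1)/(1+V/F(Kᵢ−1)) = 0.
Check two-phase: ΣzᵢKᵢ = 1.0401 > 1 and Σzᵢ/Kᵢ = 1.2863 > 1, so g(0) = 0.0401 > 0 and g(1) = -0.2863 < 0.
Newton iteration, V/F⁰ = 0.37:
  V/F = 0.3700: g = -0.03734, g' = -0.2365 → V/F = 0.2121
  V/F = 0.2121: g = -0.00231, g' = -0.2097 → V/F = 0.2011
  V/F = 0.2011: g = -0.00001, g' = -0.2083 → V/F = 0.2010
Converged at V/F = 0.2010.
Compositions from xᵢ = zᵢ/(1+V/F(Kᵢ−1)), yᵢ = Kᵢxᵢ:
  1: x = 0.2685, y = 0.4113
  2: x = 0.4186, y = 0.4675
  3: x = 0.3130, y = 0.1212

x_1 = 0.2685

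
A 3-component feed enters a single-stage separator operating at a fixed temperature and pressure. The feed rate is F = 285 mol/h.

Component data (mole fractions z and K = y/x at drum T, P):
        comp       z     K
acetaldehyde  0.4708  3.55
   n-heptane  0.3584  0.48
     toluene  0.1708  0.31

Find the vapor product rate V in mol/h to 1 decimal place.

V = 171.8 mol/h

Rachford–Rice: g(β) = Σ zᵢ(Kᵢ−1)/(1+β(Kᵢ−1)) = 0.
g(0) = ΣzᵢKᵢ − 1 = 0.8963 and g(1) = 1 − Σzᵢ/Kᵢ = -0.4303, so a root lies in (0, 1).
Newton–Raphson from β = 0.5:
  β = 0.5000: g = 0.09593, g' = -0.9580 → β = 0.6001
  β = 0.6001: g = 0.00240, g' = -0.9198 → β = 0.6027
Converged at β = 0.6027.
Then V = β·F = 0.6027·285 = 171.8 mol/h and L = F − V = 113.2 mol/h.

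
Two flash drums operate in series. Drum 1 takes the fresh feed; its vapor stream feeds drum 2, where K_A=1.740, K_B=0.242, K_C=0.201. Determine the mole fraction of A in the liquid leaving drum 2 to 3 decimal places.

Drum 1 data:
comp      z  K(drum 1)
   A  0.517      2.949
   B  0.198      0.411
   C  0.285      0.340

x_A (drum 2) = 0.514

Drum 1:
Rachford–Rice: g(ψ₁) = Σ zᵢ(Kᵢ−1)/(1+ψ₁(Kᵢ−1)) = 0.
g(0) = ΣzᵢKᵢ − 1 = 0.703 and g(1) = 1 − Σzᵢ/Kᵢ = -0.495, so a root lies in (0, 1).
Newton iteration, ψ₁⁰ = 0.66:
  ψ₁ = 0.660: g = -0.0833, g' = -0.949 → ψ₁ = 0.572
  ψ₁ = 0.572: g = -0.0018, g' = -0.916 → ψ₁ = 0.570
Converged at ψ₁ = 0.570.
Drum-1 compositions:
  A: x = 0.245, y = 0.722
  B: x = 0.298, y = 0.123
  C: x = 0.457, y = 0.155
Drum-2 feed = drum-1 vapor: z₂ = (0.7221, 0.1225, 0.1554).
Drum 2:
Rachford–Rice: g(ψ₂) = Σ zᵢ(Kᵢ−1)/(1+ψ₂(Kᵢ−1)) = 0.
Feasibility: ΣzᵢKᵢ = 1.317, Σzᵢ/Kᵢ = 1.694 — both > 1, two phases present.
Newton–Raphson from ψ₂ = 0.5:
  ψ₂ = 0.500: g = 0.0337, g' = -0.668 → ψ₂ = 0.550
  ψ₂ = 0.550: g = -0.0013, g' = -0.723 → ψ₂ = 0.549
Converged at ψ₂ = 0.549.
  A: x = 0.514, y = 0.894
  B: x = 0.210, y = 0.051
  C: x = 0.277, y = 0.056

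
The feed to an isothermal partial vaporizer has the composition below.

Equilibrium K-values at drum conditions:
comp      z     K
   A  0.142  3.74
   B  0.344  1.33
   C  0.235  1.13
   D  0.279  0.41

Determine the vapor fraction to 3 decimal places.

Material balance + equilibrium reduce to Σ zᵢ(Kᵢ−1)/(1+ψ(Kᵢ−1)) = 0.
g(0) = ΣzᵢKᵢ − 1 = 0.369 and g(1) = 1 − Σzᵢ/Kᵢ = -0.185, so a root lies in (0, 1).
Iterate (Newton) starting at ψ = 0.38:
  ψ = 0.380: g = 0.1084, g' = -0.450 → ψ = 0.621
  ψ = 0.621: g = 0.0068, g' = -0.417 → ψ = 0.637
Converged at ψ = 0.637.

ψ = 0.637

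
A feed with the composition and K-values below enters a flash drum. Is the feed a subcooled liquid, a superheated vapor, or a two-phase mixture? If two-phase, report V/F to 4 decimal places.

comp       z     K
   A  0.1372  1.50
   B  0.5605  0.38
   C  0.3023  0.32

ΣzᵢKᵢ = 0.5155; Σzᵢ/Kᵢ = 2.5112.
Since ΣzᵢKᵢ < 1 the mixture is below its bubble point — single liquid phase.

subcooled liquid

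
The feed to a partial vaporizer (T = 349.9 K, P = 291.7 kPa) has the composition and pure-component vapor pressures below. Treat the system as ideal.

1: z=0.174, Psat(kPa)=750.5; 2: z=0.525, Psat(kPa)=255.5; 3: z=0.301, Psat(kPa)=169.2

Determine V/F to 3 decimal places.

V/F = 0.211

Raoult's law: Kᵢ = Pᵢˢᵃᵗ/P = Pᵢˢᵃᵗ/291.7.
  K_1 = 750.5/291.7 = 2.57285, K_2 = 255.5/291.7 = 0.87590, K_3 = 169.2/291.7 = 0.58005
Rachford–Rice: g(V/F) = Σ zᵢ(Kᵢ−1)/(1+V/F(Kᵢ−1)) = 0.
Feasibility: ΣzᵢKᵢ = 1.082, Σzᵢ/Kᵢ = 1.186 — both > 1, two phases present.
Newton–Raphson from V/F = 0.49:
  V/F = 0.490: g = -0.0740, g' = -0.231 → V/F = 0.169
  V/F = 0.169: g = 0.0135, g' = -0.338 → V/F = 0.209
  V/F = 0.209: g = 0.0005, g' = -0.316 → V/F = 0.211
Converged at V/F = 0.211.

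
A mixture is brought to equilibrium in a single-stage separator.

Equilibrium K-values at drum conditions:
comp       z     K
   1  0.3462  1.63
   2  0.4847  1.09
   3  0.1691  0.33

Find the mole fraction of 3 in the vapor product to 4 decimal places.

y_3 = 0.0971

Material balance + equilibrium reduce to Σ zᵢ(Kᵢ−1)/(1+ψ(Kᵢ−1)) = 0.
g(0) = ΣzᵢKᵢ − 1 = 0.1484 and g(1) = 1 − Σzᵢ/Kᵢ = -0.1695, so a root lies in (0, 1).
Newton iteration, ψ⁰ = 0.5:
  ψ = 0.5000: g = 0.03723, g' = -0.2547 → ψ = 0.6462
  ψ = 0.6462: g = -0.00357, g' = -0.3090 → ψ = 0.6346
  ψ = 0.6346: g = -0.00003, g' = -0.3034 → ψ = 0.6345
Converged at ψ = 0.6345.
Compositions from xᵢ = zᵢ/(1+ψ(Kᵢ−1)), yᵢ = Kᵢxᵢ:
  1: x = 0.2473, y = 0.4031
  2: x = 0.4585, y = 0.4998
  3: x = 0.2942, y = 0.0971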